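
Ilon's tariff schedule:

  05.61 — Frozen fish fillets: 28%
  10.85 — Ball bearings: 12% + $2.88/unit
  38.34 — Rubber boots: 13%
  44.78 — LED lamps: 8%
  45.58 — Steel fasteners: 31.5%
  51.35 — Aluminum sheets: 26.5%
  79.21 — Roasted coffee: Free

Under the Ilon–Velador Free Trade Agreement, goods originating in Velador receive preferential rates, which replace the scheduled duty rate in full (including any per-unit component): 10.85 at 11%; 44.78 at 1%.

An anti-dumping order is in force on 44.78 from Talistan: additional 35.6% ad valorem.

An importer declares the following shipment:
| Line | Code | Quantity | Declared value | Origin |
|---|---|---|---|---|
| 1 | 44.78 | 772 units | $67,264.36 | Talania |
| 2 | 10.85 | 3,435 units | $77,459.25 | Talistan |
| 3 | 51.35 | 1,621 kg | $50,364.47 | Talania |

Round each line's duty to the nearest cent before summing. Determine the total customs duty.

$37,915.64

Line 1 (44.78, Talania, 772 units, $67,264.36):
Base rate for 44.78 is 8%.
44.78 has an FTA preferential rate, but origin Talania is not Velador; base rate stands.
The additional-duty order on 44.78 targets Talistan, not Talania; it does not apply.
Duty = $67,264.36 × 8% = $5,381.15.
Line 2 (10.85, Talistan, 3,435 units, $77,459.25):
Base rate for 10.85 is 12% + $2.88/unit.
10.85 has an FTA preferential rate, but origin Talistan is not Velador; base rate stands.
Duty = $77,459.25 × 12% + 3,435 × $2.88 = $19,187.91.
Line 3 (51.35, Talania, 1,621 kg, $50,364.47):
Base rate for 51.35 is 26.5%.
Duty = $50,364.47 × 26.5% = $13,346.58.
Total = $5,381.15 + $19,187.91 + $13,346.58 = $37,915.64.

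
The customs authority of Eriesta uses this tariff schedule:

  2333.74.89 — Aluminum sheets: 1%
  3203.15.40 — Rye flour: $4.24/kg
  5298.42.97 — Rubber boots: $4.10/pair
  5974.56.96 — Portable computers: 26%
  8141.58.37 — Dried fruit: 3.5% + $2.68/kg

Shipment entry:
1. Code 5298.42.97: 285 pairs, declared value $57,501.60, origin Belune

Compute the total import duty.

$1,168.50

Line 1 (5298.42.97, Belune, 285 pairs, $57,501.60):
Base rate for 5298.42.97 is $4.10/pair.
Duty = 285 × $4.10 = $1,168.50.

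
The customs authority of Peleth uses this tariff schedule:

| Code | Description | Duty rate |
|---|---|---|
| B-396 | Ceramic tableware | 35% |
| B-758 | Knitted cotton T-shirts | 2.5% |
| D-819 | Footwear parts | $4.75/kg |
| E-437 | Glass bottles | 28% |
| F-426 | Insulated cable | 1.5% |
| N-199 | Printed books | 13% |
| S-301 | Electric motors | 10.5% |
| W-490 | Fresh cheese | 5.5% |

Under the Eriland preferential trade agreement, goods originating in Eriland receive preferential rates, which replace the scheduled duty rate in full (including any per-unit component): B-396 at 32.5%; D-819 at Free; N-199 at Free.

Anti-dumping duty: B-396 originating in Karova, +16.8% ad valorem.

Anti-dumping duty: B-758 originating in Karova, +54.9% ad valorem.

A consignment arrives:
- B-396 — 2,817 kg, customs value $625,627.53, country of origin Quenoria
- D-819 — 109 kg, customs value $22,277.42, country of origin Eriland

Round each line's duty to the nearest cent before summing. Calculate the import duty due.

$218,969.64

Line 1 (B-396, Quenoria, 2,817 kg, $625,627.53):
Base rate for B-396 is 35%.
B-396 has an FTA preferential rate, but origin Quenoria is not Eriland; base rate stands.
The additional-duty order on B-396 targets Karova, not Quenoria; it does not apply.
Duty = $625,627.53 × 35% = $218,969.64.
Line 2 (D-819, Eriland, 109 kg, $22,277.42):
Base rate for D-819 is $4.75/kg.
Origin Eriland qualifies under the Peleth–Eriland agreement and D-819 is covered: preferential rate Free applies instead.
Duty = $22,277.42 × 0% = $0.00.
Total = $218,969.64 + $0.00 = $218,969.64.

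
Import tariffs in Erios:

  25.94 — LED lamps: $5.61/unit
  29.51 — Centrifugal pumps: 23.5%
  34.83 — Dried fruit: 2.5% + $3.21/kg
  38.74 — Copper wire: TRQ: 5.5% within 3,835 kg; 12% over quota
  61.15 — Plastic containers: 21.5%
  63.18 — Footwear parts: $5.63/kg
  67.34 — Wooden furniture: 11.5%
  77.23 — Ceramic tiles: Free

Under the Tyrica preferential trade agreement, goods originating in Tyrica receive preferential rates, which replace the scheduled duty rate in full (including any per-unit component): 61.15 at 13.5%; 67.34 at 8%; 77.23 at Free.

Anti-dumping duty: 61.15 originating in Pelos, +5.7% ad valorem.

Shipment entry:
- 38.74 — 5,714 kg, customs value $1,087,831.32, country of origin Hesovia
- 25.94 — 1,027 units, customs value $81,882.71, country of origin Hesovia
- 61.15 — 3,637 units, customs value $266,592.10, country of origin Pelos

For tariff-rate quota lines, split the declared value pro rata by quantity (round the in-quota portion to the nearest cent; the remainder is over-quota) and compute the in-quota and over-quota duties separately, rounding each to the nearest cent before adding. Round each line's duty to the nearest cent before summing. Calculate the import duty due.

Line 1 (38.74, Hesovia, 5,714 kg, $1,087,831.32):
Code 38.74 is under a tariff-rate quota (threshold 3,835 kg). In-quota: 3,835 kg at 5.5%; over-quota: 1,879 kg at 12%.
Pro-rata value split: in-quota = $1,087,831.32 × 3,835/5,714 = $730,107.30; over-quota = $1,087,831.32 − $730,107.30 = $357,724.02.
In-quota duty = $730,107.30 × 5.5% = $40,155.90. Over-quota duty = $357,724.02 × 12% = $42,926.88.
Line duty = $40,155.90 + $42,926.88 = $83,082.78.
Line 2 (25.94, Hesovia, 1,027 units, $81,882.71):
Base rate for 25.94 is $5.61/unit.
Duty = 1,027 × $5.61 = $5,761.47.
Line 3 (61.15, Pelos, 3,637 units, $266,592.10):
Base rate for 61.15 is 21.5%.
61.15 has an FTA preferential rate, but origin Pelos is not Tyrica; base rate stands.
Additional duty on 61.15 from Pelos: +5.7%. Applied ad valorem rate: 21.5% + 5.7% = 27.2%.
Duty = $266,592.10 × 27.2% = $72,513.05.
Total = $83,082.78 + $5,761.47 + $72,513.05 = $161,357.30.

$161,357.30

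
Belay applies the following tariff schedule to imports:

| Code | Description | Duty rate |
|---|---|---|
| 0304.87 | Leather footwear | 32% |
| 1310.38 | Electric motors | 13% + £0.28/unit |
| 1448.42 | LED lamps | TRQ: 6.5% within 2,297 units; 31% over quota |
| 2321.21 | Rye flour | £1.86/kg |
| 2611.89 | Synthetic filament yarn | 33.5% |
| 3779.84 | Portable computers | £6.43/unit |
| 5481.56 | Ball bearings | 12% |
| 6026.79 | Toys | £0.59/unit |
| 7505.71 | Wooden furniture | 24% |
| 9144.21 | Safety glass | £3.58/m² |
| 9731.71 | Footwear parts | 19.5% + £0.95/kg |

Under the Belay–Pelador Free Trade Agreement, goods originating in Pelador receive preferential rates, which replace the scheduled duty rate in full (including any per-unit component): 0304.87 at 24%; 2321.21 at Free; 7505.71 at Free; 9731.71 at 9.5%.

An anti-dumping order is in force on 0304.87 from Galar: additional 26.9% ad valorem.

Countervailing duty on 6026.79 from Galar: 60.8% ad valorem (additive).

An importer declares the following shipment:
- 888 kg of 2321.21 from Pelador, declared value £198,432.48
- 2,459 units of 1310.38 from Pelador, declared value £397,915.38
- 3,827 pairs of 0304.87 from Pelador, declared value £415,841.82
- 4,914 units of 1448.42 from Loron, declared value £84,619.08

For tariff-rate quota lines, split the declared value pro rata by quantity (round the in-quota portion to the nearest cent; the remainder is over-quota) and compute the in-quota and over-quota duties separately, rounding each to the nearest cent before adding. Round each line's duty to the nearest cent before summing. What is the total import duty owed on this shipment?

Line 1 (2321.21, Pelador, 888 kg, £198,432.48):
Base rate for 2321.21 is £1.86/kg.
Origin Pelador qualifies under the Belay–Pelador agreement and 2321.21 is covered: preferential rate Free applies instead.
Duty = £198,432.48 × 0% = £0.00.
Line 2 (1310.38, Pelador, 2,459 units, £397,915.38):
Base rate for 1310.38 is 13% + £0.28/unit.
Origin Pelador is the FTA partner but 1310.38 is not on the preference list; base rate stands.
Duty = £397,915.38 × 13% + 2,459 × £0.28 = £52,417.52.
Line 3 (0304.87, Pelador, 3,827 pairs, £415,841.82):
Base rate for 0304.87 is 32%.
Origin Pelador qualifies under the Belay–Pelador agreement and 0304.87 is covered: preferential rate 24% applies instead.
The additional-duty order on 0304.87 targets Galar, not Pelador; it does not apply.
Duty = £415,841.82 × 24% = £99,802.04.
Line 4 (1448.42, Loron, 4,914 units, £84,619.08):
Code 1448.42 is under a tariff-rate quota (threshold 2,297 units). In-quota: 2,297 units at 6.5%; over-quota: 2,617 units at 31%.
Pro-rata value split: in-quota = £84,619.08 × 2,297/4,914 = £39,554.34; over-quota = £84,619.08 − £39,554.34 = £45,064.74.
In-quota duty = £39,554.34 × 6.5% = £2,571.03. Over-quota duty = £45,064.74 × 31% = £13,970.07.
Line duty = £2,571.03 + £13,970.07 = £16,541.10.
Total = £0.00 + £52,417.52 + £99,802.04 + £16,541.10 = £168,760.66.

£168,760.66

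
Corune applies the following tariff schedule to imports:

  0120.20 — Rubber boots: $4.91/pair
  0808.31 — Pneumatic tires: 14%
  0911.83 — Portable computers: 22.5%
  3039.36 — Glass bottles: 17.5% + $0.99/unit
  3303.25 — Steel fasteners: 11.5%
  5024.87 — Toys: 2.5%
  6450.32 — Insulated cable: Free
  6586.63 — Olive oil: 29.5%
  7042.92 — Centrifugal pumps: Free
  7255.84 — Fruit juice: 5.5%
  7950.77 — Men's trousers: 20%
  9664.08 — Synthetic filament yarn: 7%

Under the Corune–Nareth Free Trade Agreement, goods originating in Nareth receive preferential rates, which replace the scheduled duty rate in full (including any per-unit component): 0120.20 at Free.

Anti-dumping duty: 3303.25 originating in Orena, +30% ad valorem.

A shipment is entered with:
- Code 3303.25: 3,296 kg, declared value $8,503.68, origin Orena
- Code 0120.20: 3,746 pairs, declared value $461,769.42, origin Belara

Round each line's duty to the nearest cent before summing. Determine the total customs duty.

$21,921.89

Line 1 (3303.25, Orena, 3,296 kg, $8,503.68):
Base rate for 3303.25 is 11.5%.
Additional duty on 3303.25 from Orena: +30%. Applied ad valorem rate: 11.5% + 30% = 41.5%.
Duty = $8,503.68 × 41.5% = $3,529.03.
Line 2 (0120.20, Belara, 3,746 pairs, $461,769.42):
Base rate for 0120.20 is $4.91/pair.
0120.20 has an FTA preferential rate, but origin Belara is not Nareth; base rate stands.
Duty = 3,746 × $4.91 = $18,392.86.
Total = $3,529.03 + $18,392.86 = $21,921.89.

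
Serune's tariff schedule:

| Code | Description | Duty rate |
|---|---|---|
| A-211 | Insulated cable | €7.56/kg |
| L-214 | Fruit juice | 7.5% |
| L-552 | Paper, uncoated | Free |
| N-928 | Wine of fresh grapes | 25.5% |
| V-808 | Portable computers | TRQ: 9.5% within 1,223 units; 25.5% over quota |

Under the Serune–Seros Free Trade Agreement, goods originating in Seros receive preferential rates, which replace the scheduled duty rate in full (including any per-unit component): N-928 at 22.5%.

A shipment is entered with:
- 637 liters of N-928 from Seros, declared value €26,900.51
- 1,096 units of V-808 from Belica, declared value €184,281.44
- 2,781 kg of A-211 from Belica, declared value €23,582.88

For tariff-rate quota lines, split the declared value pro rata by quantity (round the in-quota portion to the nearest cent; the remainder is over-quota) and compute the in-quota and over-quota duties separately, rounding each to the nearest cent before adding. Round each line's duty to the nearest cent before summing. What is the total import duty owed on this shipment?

Line 1 (N-928, Seros, 637 liters, €26,900.51):
Base rate for N-928 is 25.5%.
Origin Seros qualifies under the Serune–Seros agreement and N-928 is covered: preferential rate 22.5% applies instead.
Duty = €26,900.51 × 22.5% = €6,052.61.
Line 2 (V-808, Belica, 1,096 units, €184,281.44):
Code V-808 is under a tariff-rate quota (threshold 1,223 units). Quantity 1,096 units is within the quota, so the in-quota rate 9.5% applies to the full value.
Duty = €184,281.44 × 9.5% = €17,506.74.
Line 3 (A-211, Belica, 2,781 kg, €23,582.88):
Base rate for A-211 is €7.56/kg.
Duty = 2,781 × €7.56 = €21,024.36.
Total = €6,052.61 + €17,506.74 + €21,024.36 = €44,583.71.

€44,583.71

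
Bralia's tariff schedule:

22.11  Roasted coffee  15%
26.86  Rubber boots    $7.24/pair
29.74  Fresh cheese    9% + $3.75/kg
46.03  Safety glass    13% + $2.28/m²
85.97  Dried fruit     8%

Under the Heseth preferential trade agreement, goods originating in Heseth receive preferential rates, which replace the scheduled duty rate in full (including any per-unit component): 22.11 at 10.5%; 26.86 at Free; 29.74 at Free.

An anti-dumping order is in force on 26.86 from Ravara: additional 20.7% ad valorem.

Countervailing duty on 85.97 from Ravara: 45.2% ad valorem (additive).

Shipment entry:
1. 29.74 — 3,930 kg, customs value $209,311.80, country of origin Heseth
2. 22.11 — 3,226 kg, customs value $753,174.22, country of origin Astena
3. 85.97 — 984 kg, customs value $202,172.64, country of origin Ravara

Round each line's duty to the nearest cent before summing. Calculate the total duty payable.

$220,531.97

Line 1 (29.74, Heseth, 3,930 kg, $209,311.80):
Base rate for 29.74 is 9% + $3.75/kg.
Origin Heseth qualifies under the Bralia–Heseth agreement and 29.74 is covered: preferential rate Free applies instead.
Duty = $209,311.80 × 0% = $0.00.
Line 2 (22.11, Astena, 3,226 kg, $753,174.22):
Base rate for 22.11 is 15%.
22.11 has an FTA preferential rate, but origin Astena is not Heseth; base rate stands.
Duty = $753,174.22 × 15% = $112,976.13.
Line 3 (85.97, Ravara, 984 kg, $202,172.64):
Base rate for 85.97 is 8%.
Additional duty on 85.97 from Ravara: +45.2%. Applied ad valorem rate: 8% + 45.2% = 53.2%.
Duty = $202,172.64 × 53.2% = $107,555.84.
Total = $0.00 + $112,976.13 + $107,555.84 = $220,531.97.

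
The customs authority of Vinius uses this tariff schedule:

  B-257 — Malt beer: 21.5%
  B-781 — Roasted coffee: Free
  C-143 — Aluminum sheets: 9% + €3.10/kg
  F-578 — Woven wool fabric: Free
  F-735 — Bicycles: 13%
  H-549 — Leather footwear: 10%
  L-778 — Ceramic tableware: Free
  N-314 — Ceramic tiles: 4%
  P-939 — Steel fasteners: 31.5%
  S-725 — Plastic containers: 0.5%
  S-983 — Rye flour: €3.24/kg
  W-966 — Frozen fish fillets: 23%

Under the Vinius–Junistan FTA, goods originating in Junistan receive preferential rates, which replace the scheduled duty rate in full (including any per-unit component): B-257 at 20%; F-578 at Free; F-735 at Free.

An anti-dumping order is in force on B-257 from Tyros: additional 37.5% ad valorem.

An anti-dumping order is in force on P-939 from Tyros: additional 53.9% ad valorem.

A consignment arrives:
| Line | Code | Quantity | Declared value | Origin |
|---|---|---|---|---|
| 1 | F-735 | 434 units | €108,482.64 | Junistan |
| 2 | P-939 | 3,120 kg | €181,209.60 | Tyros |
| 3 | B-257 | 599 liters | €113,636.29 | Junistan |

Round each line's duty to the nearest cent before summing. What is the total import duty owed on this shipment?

€177,480.26

Line 1 (F-735, Junistan, 434 units, €108,482.64):
Base rate for F-735 is 13%.
Origin Junistan qualifies under the Vinius–Junistan agreement and F-735 is covered: preferential rate Free applies instead.
Duty = €108,482.64 × 0% = €0.00.
Line 2 (P-939, Tyros, 3,120 kg, €181,209.60):
Base rate for P-939 is 31.5%.
Additional duty on P-939 from Tyros: +53.9%. Applied ad valorem rate: 31.5% + 53.9% = 85.4%.
Duty = €181,209.60 × 85.4% = €154,753.00.
Line 3 (B-257, Junistan, 599 liters, €113,636.29):
Base rate for B-257 is 21.5%.
Origin Junistan qualifies under the Vinius–Junistan agreement and B-257 is covered: preferential rate 20% applies instead.
The additional-duty order on B-257 targets Tyros, not Junistan; it does not apply.
Duty = €113,636.29 × 20% = €22,727.26.
Total = €0.00 + €154,753.00 + €22,727.26 = €177,480.26.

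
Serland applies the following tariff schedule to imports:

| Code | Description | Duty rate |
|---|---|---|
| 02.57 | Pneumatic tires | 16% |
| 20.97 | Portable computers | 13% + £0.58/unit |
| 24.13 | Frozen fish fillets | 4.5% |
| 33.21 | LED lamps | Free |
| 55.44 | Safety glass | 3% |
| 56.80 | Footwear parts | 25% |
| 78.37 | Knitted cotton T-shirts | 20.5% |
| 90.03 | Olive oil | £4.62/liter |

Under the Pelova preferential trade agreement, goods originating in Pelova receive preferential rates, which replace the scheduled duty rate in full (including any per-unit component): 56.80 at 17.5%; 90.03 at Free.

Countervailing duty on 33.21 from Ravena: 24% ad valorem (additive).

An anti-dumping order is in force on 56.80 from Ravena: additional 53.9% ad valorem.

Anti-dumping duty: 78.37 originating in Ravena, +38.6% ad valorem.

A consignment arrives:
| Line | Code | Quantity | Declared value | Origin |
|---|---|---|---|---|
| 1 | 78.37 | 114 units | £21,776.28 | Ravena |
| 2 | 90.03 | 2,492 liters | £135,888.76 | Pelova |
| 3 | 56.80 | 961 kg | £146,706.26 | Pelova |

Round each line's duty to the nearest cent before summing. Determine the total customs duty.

£38,543.38

Line 1 (78.37, Ravena, 114 units, £21,776.28):
Base rate for 78.37 is 20.5%.
Additional duty on 78.37 from Ravena: +38.6%. Applied ad valorem rate: 20.5% + 38.6% = 59.1%.
Duty = £21,776.28 × 59.1% = £12,869.78.
Line 2 (90.03, Pelova, 2,492 liters, £135,888.76):
Base rate for 90.03 is £4.62/liter.
Origin Pelova qualifies under the Serland–Pelova agreement and 90.03 is covered: preferential rate Free applies instead.
Duty = £135,888.76 × 0% = £0.00.
Line 3 (56.80, Pelova, 961 kg, £146,706.26):
Base rate for 56.80 is 25%.
Origin Pelova qualifies under the Serland–Pelova agreement and 56.80 is covered: preferential rate 17.5% applies instead.
The additional-duty order on 56.80 targets Ravena, not Pelova; it does not apply.
Duty = £146,706.26 × 17.5% = £25,673.60.
Total = £12,869.78 + £0.00 + £25,673.60 = £38,543.38.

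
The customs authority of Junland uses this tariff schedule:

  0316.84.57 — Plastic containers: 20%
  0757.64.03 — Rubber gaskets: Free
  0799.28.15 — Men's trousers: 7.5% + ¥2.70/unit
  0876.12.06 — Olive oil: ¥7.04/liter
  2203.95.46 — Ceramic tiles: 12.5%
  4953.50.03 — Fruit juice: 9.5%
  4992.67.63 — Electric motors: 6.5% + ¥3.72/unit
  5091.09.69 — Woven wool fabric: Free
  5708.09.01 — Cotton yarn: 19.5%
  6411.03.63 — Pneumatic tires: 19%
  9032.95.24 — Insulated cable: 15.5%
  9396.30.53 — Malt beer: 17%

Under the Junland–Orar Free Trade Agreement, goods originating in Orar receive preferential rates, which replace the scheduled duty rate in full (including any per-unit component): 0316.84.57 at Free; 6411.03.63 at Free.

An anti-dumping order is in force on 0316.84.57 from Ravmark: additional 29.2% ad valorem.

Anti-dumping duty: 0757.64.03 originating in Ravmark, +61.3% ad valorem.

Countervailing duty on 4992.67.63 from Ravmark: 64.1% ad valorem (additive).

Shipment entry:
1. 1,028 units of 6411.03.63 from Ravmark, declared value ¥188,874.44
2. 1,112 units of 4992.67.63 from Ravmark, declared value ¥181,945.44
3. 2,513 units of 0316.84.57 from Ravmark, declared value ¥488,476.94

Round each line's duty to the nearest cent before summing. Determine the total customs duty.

Line 1 (6411.03.63, Ravmark, 1,028 units, ¥188,874.44):
Base rate for 6411.03.63 is 19%.
6411.03.63 has an FTA preferential rate, but origin Ravmark is not Orar; base rate stands.
Duty = ¥188,874.44 × 19% = ¥35,886.14.
Line 2 (4992.67.63, Ravmark, 1,112 units, ¥181,945.44):
Base rate for 4992.67.63 is 6.5% + ¥3.72/unit.
Additional duty on 4992.67.63 from Ravmark: +64.1%. Applied ad valorem rate: 6.5% + 64.1% = 70.6%.
Duty = ¥181,945.44 × 70.6% + 1,112 × ¥3.72 = ¥132,590.12.
Line 3 (0316.84.57, Ravmark, 2,513 units, ¥488,476.94):
Base rate for 0316.84.57 is 20%.
0316.84.57 has an FTA preferential rate, but origin Ravmark is not Orar; base rate stands.
Additional duty on 0316.84.57 from Ravmark: +29.2%. Applied ad valorem rate: 20% + 29.2% = 49.2%.
Duty = ¥488,476.94 × 49.2% = ¥240,330.65.
Total = ¥35,886.14 + ¥132,590.12 + ¥240,330.65 = ¥408,806.91.

¥408,806.91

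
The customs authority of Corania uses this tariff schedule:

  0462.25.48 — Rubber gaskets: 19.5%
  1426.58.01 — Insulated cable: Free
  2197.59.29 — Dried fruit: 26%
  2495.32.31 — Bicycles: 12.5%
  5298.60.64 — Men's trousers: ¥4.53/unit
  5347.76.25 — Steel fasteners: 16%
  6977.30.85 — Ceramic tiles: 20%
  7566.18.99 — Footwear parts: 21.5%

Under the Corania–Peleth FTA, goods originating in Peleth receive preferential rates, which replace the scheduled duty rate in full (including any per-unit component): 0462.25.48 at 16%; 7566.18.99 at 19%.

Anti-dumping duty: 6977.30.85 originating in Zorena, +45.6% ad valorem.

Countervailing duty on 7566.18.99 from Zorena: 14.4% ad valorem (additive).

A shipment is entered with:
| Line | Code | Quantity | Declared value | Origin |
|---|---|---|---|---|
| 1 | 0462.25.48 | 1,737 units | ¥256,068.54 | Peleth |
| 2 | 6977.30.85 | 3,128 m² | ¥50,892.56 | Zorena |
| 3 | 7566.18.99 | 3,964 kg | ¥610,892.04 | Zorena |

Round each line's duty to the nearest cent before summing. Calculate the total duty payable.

Line 1 (0462.25.48, Peleth, 1,737 units, ¥256,068.54):
Base rate for 0462.25.48 is 19.5%.
Origin Peleth qualifies under the Corania–Peleth agreement and 0462.25.48 is covered: preferential rate 16% applies instead.
Duty = ¥256,068.54 × 16% = ¥40,970.97.
Line 2 (6977.30.85, Zorena, 3,128 m², ¥50,892.56):
Base rate for 6977.30.85 is 20%.
Additional duty on 6977.30.85 from Zorena: +45.6%. Applied ad valorem rate: 20% + 45.6% = 65.6%.
Duty = ¥50,892.56 × 65.6% = ¥33,385.52.
Line 3 (7566.18.99, Zorena, 3,964 kg, ¥610,892.04):
Base rate for 7566.18.99 is 21.5%.
7566.18.99 has an FTA preferential rate, but origin Zorena is not Peleth; base rate stands.
Additional duty on 7566.18.99 from Zorena: +14.4%. Applied ad valorem rate: 21.5% + 14.4% = 35.9%.
Duty = ¥610,892.04 × 35.9% = ¥219,310.24.
Total = ¥40,970.97 + ¥33,385.52 + ¥219,310.24 = ¥293,666.73.

¥293,666.73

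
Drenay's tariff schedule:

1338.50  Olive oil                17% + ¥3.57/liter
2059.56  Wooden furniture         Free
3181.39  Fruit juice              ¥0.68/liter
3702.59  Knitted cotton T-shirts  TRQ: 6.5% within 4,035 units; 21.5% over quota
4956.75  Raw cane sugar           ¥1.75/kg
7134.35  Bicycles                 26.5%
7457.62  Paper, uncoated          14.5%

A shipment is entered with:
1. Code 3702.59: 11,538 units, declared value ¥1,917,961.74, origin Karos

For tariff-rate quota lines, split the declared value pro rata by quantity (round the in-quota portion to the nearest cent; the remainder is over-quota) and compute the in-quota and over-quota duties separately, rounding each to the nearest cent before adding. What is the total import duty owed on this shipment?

¥311,751.06

Line 1 (3702.59, Karos, 11,538 units, ¥1,917,961.74):
Code 3702.59 is under a tariff-rate quota (threshold 4,035 units). In-quota: 4,035 units at 6.5%; over-quota: 7,503 units at 21.5%.
Pro-rata value split: in-quota = ¥1,917,961.74 × 4,035/11,538 = ¥670,738.05; over-quota = ¥1,917,961.74 − ¥670,738.05 = ¥1,247,223.69.
In-quota duty = ¥670,738.05 × 6.5% = ¥43,597.97. Over-quota duty = ¥1,247,223.69 × 21.5% = ¥268,153.09.
Line duty = ¥43,597.97 + ¥268,153.09 = ¥311,751.06.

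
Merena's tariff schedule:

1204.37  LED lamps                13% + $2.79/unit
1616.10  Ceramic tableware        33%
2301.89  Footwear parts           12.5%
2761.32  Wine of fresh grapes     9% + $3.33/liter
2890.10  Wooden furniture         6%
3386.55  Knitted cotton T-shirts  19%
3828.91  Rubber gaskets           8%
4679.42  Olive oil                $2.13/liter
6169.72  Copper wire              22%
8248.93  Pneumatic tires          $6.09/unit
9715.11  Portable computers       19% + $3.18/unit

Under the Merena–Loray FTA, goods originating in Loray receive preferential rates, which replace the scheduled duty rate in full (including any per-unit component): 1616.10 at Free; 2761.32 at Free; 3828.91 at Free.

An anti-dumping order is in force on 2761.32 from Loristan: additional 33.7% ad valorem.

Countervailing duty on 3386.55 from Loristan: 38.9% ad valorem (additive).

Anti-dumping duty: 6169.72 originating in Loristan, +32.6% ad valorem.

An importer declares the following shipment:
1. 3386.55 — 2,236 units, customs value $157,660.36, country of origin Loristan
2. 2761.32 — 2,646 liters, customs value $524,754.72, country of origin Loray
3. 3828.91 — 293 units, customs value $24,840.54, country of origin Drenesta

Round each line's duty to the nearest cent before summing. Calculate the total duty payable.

$93,272.59

Line 1 (3386.55, Loristan, 2,236 units, $157,660.36):
Base rate for 3386.55 is 19%.
Additional duty on 3386.55 from Loristan: +38.9%. Applied ad valorem rate: 19% + 38.9% = 57.9%.
Duty = $157,660.36 × 57.9% = $91,285.35.
Line 2 (2761.32, Loray, 2,646 liters, $524,754.72):
Base rate for 2761.32 is 9% + $3.33/liter.
Origin Loray qualifies under the Merena–Loray agreement and 2761.32 is covered: preferential rate Free applies instead.
The additional-duty order on 2761.32 targets Loristan, not Loray; it does not apply.
Duty = $524,754.72 × 0% = $0.00.
Line 3 (3828.91, Drenesta, 293 units, $24,840.54):
Base rate for 3828.91 is 8%.
3828.91 has an FTA preferential rate, but origin Drenesta is not Loray; base rate stands.
Duty = $24,840.54 × 8% = $1,987.24.
Total = $91,285.35 + $0.00 + $1,987.24 = $93,272.59.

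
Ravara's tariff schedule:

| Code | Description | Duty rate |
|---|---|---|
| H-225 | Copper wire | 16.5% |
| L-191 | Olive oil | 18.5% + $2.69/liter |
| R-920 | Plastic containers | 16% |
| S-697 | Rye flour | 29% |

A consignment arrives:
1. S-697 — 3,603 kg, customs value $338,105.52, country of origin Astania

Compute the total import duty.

Line 1 (S-697, Astania, 3,603 kg, $338,105.52):
Base rate for S-697 is 29%.
Duty = $338,105.52 × 29% = $98,050.60.

$98,050.60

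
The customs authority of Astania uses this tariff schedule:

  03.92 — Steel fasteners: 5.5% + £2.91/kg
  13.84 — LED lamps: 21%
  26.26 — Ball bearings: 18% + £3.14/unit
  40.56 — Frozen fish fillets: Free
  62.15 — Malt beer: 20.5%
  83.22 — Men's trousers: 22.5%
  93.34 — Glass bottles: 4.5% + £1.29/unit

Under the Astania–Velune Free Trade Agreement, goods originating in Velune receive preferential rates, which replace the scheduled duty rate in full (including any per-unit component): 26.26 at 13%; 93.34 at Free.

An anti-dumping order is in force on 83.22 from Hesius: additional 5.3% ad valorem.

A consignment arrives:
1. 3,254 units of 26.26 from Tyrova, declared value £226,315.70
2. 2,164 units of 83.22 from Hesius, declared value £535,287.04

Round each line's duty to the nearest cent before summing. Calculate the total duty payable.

£199,764.19

Line 1 (26.26, Tyrova, 3,254 units, £226,315.70):
Base rate for 26.26 is 18% + £3.14/unit.
26.26 has an FTA preferential rate, but origin Tyrova is not Velune; base rate stands.
Duty = £226,315.70 × 18% + 3,254 × £3.14 = £50,954.39.
Line 2 (83.22, Hesius, 2,164 units, £535,287.04):
Base rate for 83.22 is 22.5%.
Additional duty on 83.22 from Hesius: +5.3%. Applied ad valorem rate: 22.5% + 5.3% = 27.8%.
Duty = £535,287.04 × 27.8% = £148,809.80.
Total = £50,954.39 + £148,809.80 = £199,764.19.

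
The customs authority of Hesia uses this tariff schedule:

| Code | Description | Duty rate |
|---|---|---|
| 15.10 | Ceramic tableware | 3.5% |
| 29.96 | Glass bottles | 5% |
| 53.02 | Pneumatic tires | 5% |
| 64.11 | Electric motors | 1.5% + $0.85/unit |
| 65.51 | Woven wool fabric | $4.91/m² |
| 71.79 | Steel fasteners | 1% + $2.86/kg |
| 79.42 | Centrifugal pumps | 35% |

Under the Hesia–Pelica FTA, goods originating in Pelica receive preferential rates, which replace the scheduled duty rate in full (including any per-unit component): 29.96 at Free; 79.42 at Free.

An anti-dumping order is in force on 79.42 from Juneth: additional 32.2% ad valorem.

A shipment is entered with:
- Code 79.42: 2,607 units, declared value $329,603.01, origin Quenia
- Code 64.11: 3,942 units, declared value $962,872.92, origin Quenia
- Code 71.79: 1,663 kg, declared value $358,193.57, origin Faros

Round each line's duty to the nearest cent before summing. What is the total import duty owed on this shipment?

Line 1 (79.42, Quenia, 2,607 units, $329,603.01):
Base rate for 79.42 is 35%.
79.42 has an FTA preferential rate, but origin Quenia is not Pelica; base rate stands.
The additional-duty order on 79.42 targets Juneth, not Quenia; it does not apply.
Duty = $329,603.01 × 35% = $115,361.05.
Line 2 (64.11, Quenia, 3,942 units, $962,872.92):
Base rate for 64.11 is 1.5% + $0.85/unit.
Duty = $962,872.92 × 1.5% + 3,942 × $0.85 = $17,793.79.
Line 3 (71.79, Faros, 1,663 kg, $358,193.57):
Base rate for 71.79 is 1% + $2.86/kg.
Duty = $358,193.57 × 1% + 1,663 × $2.86 = $8,338.12.
Total = $115,361.05 + $17,793.79 + $8,338.12 = $141,492.96.

$141,492.96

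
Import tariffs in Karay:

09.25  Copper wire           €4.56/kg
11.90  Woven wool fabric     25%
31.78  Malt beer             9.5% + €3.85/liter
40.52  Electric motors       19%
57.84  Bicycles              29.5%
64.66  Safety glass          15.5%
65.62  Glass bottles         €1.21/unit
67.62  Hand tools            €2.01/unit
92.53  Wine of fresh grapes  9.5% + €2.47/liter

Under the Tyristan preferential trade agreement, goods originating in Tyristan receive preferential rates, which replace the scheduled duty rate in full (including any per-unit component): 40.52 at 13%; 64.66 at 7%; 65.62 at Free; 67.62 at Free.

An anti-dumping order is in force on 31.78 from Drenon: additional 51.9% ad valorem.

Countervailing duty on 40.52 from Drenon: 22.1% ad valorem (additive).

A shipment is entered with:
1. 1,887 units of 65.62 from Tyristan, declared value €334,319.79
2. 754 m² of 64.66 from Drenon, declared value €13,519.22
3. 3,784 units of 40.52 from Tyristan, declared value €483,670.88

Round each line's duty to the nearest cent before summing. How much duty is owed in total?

Line 1 (65.62, Tyristan, 1,887 units, €334,319.79):
Base rate for 65.62 is €1.21/unit.
Origin Tyristan qualifies under the Karay–Tyristan agreement and 65.62 is covered: preferential rate Free applies instead.
Duty = €334,319.79 × 0% = €0.00.
Line 2 (64.66, Drenon, 754 m², €13,519.22):
Base rate for 64.66 is 15.5%.
64.66 has an FTA preferential rate, but origin Drenon is not Tyristan; base rate stands.
Duty = €13,519.22 × 15.5% = €2,095.48.
Line 3 (40.52, Tyristan, 3,784 units, €483,670.88):
Base rate for 40.52 is 19%.
Origin Tyristan qualifies under the Karay–Tyristan agreement and 40.52 is covered: preferential rate 13% applies instead.
The additional-duty order on 40.52 targets Drenon, not Tyristan; it does not apply.
Duty = €483,670.88 × 13% = €62,877.21.
Total = €0.00 + €2,095.48 + €62,877.21 = €64,972.69.

€64,972.69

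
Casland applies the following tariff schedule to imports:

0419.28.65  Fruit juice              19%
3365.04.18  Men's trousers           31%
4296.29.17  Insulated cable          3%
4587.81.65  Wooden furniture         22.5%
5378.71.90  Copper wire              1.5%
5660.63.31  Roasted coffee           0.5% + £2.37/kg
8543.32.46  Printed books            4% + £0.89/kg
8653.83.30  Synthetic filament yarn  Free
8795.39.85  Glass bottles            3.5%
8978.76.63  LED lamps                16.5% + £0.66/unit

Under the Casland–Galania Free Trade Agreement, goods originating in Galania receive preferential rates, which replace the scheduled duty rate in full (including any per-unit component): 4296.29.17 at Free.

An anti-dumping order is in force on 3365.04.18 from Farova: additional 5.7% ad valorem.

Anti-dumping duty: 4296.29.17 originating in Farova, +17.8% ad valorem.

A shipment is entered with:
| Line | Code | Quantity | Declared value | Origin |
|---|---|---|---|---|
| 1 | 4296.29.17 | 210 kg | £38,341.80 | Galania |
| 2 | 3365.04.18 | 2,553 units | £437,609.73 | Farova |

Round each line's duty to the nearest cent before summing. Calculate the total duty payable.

£160,602.77

Line 1 (4296.29.17, Galania, 210 kg, £38,341.80):
Base rate for 4296.29.17 is 3%.
Origin Galania qualifies under the Casland–Galania agreement and 4296.29.17 is covered: preferential rate Free applies instead.
The additional-duty order on 4296.29.17 targets Farova, not Galania; it does not apply.
Duty = £38,341.80 × 0% = £0.00.
Line 2 (3365.04.18, Farova, 2,553 units, £437,609.73):
Base rate for 3365.04.18 is 31%.
Additional duty on 3365.04.18 from Farova: +5.7%. Applied ad valorem rate: 31% + 5.7% = 36.7%.
Duty = £437,609.73 × 36.7% = £160,602.77.
Total = £0.00 + £160,602.77 = £160,602.77.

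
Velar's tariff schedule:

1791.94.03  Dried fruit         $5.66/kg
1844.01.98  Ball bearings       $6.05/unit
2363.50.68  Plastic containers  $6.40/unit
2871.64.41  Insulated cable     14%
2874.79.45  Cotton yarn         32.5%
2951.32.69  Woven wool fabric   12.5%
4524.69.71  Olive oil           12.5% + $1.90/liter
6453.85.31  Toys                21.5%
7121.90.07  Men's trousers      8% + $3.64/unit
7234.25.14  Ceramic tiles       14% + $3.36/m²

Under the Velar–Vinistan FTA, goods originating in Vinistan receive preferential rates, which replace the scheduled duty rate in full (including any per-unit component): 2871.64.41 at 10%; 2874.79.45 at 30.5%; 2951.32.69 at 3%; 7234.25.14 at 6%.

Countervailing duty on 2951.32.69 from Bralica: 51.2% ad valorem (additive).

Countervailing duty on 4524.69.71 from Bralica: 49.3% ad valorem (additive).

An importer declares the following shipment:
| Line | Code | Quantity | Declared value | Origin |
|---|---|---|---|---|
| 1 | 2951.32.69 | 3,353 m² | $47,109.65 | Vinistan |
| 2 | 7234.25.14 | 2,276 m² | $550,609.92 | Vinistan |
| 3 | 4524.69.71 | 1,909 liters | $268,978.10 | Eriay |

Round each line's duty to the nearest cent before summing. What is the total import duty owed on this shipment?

$71,699.25

Line 1 (2951.32.69, Vinistan, 3,353 m², $47,109.65):
Base rate for 2951.32.69 is 12.5%.
Origin Vinistan qualifies under the Velar–Vinistan agreement and 2951.32.69 is covered: preferential rate 3% applies instead.
The additional-duty order on 2951.32.69 targets Bralica, not Vinistan; it does not apply.
Duty = $47,109.65 × 3% = $1,413.29.
Line 2 (7234.25.14, Vinistan, 2,276 m², $550,609.92):
Base rate for 7234.25.14 is 14% + $3.36/m².
Origin Vinistan qualifies under the Velar–Vinistan agreement and 7234.25.14 is covered: preferential rate 6% applies instead.
Duty = $550,609.92 × 6% = $33,036.60.
Line 3 (4524.69.71, Eriay, 1,909 liters, $268,978.10):
Base rate for 4524.69.71 is 12.5% + $1.90/liter.
The additional-duty order on 4524.69.71 targets Bralica, not Eriay; it does not apply.
Duty = $268,978.10 × 12.5% + 1,909 × $1.90 = $37,249.36.
Total = $1,413.29 + $33,036.60 + $37,249.36 = $71,699.25.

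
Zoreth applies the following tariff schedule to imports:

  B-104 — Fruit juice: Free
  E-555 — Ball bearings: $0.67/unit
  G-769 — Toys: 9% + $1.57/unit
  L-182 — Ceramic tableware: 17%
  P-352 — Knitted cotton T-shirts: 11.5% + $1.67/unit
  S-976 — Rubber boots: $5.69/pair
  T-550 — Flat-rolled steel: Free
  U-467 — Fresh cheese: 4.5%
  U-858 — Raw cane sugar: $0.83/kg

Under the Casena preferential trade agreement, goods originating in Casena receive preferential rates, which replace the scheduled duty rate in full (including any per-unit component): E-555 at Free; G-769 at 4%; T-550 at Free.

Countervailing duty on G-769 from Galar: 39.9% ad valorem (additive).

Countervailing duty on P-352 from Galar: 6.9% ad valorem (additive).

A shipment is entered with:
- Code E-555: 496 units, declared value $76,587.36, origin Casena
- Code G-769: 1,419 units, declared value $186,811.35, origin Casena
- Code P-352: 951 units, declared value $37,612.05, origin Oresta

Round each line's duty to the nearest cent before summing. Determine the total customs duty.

$13,386.01

Line 1 (E-555, Casena, 496 units, $76,587.36):
Base rate for E-555 is $0.67/unit.
Origin Casena qualifies under the Zoreth–Casena agreement and E-555 is covered: preferential rate Free applies instead.
Duty = $76,587.36 × 0% = $0.00.
Line 2 (G-769, Casena, 1,419 units, $186,811.35):
Base rate for G-769 is 9% + $1.57/unit.
Origin Casena qualifies under the Zoreth–Casena agreement and G-769 is covered: preferential rate 4% applies instead.
The additional-duty order on G-769 targets Galar, not Casena; it does not apply.
Duty = $186,811.35 × 4% = $7,472.45.
Line 3 (P-352, Oresta, 951 units, $37,612.05):
Base rate for P-352 is 11.5% + $1.67/unit.
The additional-duty order on P-352 targets Galar, not Oresta; it does not apply.
Duty = $37,612.05 × 11.5% + 951 × $1.67 = $5,913.56.
Total = $0.00 + $7,472.45 + $5,913.56 = $13,386.01.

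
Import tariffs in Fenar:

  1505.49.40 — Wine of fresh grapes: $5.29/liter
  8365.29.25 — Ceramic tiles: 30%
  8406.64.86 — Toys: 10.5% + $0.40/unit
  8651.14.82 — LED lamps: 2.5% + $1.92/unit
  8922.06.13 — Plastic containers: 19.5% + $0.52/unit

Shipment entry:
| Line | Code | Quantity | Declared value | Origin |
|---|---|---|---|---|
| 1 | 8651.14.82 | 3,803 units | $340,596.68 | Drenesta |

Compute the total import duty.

$15,816.68

Line 1 (8651.14.82, Drenesta, 3,803 units, $340,596.68):
Base rate for 8651.14.82 is 2.5% + $1.92/unit.
Duty = $340,596.68 × 2.5% + 3,803 × $1.92 = $15,816.68.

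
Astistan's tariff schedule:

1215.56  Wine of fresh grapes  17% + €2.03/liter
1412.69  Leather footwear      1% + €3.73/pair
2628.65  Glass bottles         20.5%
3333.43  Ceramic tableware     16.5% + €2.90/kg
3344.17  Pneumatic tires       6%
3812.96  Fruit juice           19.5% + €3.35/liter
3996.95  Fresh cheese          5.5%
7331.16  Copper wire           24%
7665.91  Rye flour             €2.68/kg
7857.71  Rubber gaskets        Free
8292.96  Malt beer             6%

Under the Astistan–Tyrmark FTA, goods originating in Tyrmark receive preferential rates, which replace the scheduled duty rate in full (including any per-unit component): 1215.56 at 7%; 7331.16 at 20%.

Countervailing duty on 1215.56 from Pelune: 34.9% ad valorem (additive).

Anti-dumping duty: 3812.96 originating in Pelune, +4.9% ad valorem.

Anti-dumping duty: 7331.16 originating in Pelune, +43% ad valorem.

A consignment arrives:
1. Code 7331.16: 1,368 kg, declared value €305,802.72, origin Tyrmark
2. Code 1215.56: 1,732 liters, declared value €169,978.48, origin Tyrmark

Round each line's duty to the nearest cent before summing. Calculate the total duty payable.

€73,059.03

Line 1 (7331.16, Tyrmark, 1,368 kg, €305,802.72):
Base rate for 7331.16 is 24%.
Origin Tyrmark qualifies under the Astistan–Tyrmark agreement and 7331.16 is covered: preferential rate 20% applies instead.
The additional-duty order on 7331.16 targets Pelune, not Tyrmark; it does not apply.
Duty = €305,802.72 × 20% = €61,160.54.
Line 2 (1215.56, Tyrmark, 1,732 liters, €169,978.48):
Base rate for 1215.56 is 17% + €2.03/liter.
Origin Tyrmark qualifies under the Astistan–Tyrmark agreement and 1215.56 is covered: preferential rate 7% applies instead.
The additional-duty order on 1215.56 targets Pelune, not Tyrmark; it does not apply.
Duty = €169,978.48 × 7% = €11,898.49.
Total = €61,160.54 + €11,898.49 = €73,059.03.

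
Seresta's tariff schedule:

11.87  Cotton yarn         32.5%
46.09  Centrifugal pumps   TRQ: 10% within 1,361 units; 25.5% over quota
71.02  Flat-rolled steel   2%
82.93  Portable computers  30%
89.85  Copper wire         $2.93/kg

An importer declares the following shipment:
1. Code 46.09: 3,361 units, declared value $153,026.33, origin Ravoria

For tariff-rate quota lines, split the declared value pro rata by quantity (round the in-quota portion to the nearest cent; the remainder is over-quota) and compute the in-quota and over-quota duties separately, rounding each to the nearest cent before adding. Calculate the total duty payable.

Line 1 (46.09, Ravoria, 3,361 units, $153,026.33):
Code 46.09 is under a tariff-rate quota (threshold 1,361 units). In-quota: 1,361 units at 10%; over-quota: 2,000 units at 25.5%.
Pro-rata value split: in-quota = $153,026.33 × 1,361/3,361 = $61,966.33; over-quota = $153,026.33 − $61,966.33 = $91,060.00.
In-quota duty = $61,966.33 × 10% = $6,196.63. Over-quota duty = $91,060.00 × 25.5% = $23,220.30.
Line duty = $6,196.63 + $23,220.30 = $29,416.93.

$29,416.93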